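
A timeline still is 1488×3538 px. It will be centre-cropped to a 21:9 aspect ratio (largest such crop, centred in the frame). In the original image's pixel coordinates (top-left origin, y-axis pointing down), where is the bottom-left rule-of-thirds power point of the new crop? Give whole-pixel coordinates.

x = 496 px, y = 1875 px

1488/3538 < 21/9, so the 21:9 crop keeps the full width 1488 and trims height to 1488 × 9/21 = 637.71 px.
Top offset = (3538 − 637.71)/2 = 1450.14 px; left offset = 0.
Bottom-left is one-third across and two-thirds down within the crop:
x = 0.00 + 1 × 1488.00/3 ≈ 496; y = 1450.14 + 2 × 637.71/3 ≈ 1875.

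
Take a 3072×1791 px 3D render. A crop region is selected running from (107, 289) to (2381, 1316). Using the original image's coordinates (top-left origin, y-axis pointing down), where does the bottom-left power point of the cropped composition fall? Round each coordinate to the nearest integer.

(865, 974)

Crop width = 2381 − 107 = 2274 px; one third is 758.00 px.
Crop height = 1316 − 289 = 1027 px; one third is 342.33 px.
The bottom-left point is one-third across and two-thirds down within the crop:
x = 107 + 1 × 758.00 ≈ 865; y = 289 + 2 × 342.33 ≈ 974.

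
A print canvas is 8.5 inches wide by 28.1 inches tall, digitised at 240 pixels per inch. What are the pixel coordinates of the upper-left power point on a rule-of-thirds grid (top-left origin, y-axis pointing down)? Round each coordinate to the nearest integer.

x = 680 px, y = 2248 px

In pixels the canvas is 8.5 × 240 = 2040 wide and 28.1 × 240 = 6744 tall.
The upper-left point is one-third across and one-third down:
x = 1 × 2040/3 ≈ 680; y = 1 × 6744/3 ≈ 2248.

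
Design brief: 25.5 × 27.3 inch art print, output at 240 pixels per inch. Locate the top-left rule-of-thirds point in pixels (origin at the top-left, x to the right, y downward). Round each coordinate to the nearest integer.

(2040, 2184)

In pixels the canvas is 25.5 × 240 = 6120 wide and 27.3 × 240 = 6552 tall.
The top-left point is one-third across and one-third down:
x = 1 × 6120/3 ≈ 2040; y = 1 × 6552/3 ≈ 2184.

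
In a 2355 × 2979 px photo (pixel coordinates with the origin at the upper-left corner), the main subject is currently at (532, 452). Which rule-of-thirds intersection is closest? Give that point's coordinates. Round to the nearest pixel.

Third lines: x ∈ {785, 1570}, y ∈ {993, 1986}.
532 is closer to x = 785; 452 is closer to y = 993.
So the nearest intersection is the upper-left power point.

(785, 993)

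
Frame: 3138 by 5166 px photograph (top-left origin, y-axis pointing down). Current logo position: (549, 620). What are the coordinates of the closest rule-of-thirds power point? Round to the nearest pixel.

Third lines: x ∈ {1046, 2092}, y ∈ {1722, 3444}.
549 is closer to x = 1046; 620 is closer to y = 1722.
So the nearest intersection is the upper-left power point.

(1046, 1722)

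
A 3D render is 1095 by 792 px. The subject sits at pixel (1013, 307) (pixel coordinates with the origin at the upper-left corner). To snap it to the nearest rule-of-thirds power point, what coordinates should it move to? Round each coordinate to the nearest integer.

Third lines: x ∈ {365, 730}, y ∈ {264, 528}.
1013 is closer to x = 730; 307 is closer to y = 264.
So the nearest intersection is the upper-right power point.

x = 730 px, y = 264 px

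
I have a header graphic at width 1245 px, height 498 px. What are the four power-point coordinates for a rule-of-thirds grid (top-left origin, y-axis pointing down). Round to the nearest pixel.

One third of 1245 is 415; one third of 498 is 166.
Vertical third lines at x = 415 and x = 830; horizontal third lines at y = 166 and y = 332.

(415, 166), (830, 166), (415, 332), (830, 332)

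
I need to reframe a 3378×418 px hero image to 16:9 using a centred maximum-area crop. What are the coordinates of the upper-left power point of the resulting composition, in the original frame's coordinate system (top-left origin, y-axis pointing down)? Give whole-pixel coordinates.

(1565, 139)

3378/418 > 16/9, so the 16:9 crop keeps the full height 418 and trims width to 418 × 16/9 = 743.11 px.
Left offset = (3378 − 743.11)/2 = 1317.44 px; top offset = 0.
Upper-left is one-third across and one-third down within the crop:
x = 1317.44 + 1 × 743.11/3 ≈ 1565; y = 0.00 + 1 × 418.00/3 ≈ 139.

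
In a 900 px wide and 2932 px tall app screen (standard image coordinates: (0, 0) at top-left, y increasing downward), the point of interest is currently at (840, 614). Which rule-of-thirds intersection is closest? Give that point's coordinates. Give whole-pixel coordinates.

(600, 977)

Third lines: x ∈ {300, 600}, y ∈ {977, 1955}.
840 is closer to x = 600; 614 is closer to y = 977.
So the nearest intersection is the upper-right power point.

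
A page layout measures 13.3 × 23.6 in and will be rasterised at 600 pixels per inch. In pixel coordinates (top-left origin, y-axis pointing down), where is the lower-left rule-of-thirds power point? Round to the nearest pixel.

(2660, 9440)

In pixels the canvas is 13.3 × 600 = 7980 wide and 23.6 × 600 = 14160 tall.
The lower-left point is one-third across and two-thirds down:
x = 1 × 7980/3 ≈ 2660; y = 2 × 14160/3 ≈ 9440.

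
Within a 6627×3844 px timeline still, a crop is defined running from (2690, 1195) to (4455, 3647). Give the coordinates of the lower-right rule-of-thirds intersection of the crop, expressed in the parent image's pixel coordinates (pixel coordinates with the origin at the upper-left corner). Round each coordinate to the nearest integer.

Crop width = 4455 − 2690 = 1765 px; one third is 588.33 px.
Crop height = 3647 − 1195 = 2452 px; one third is 817.33 px.
The lower-right point is two-thirds across and two-thirds down within the crop:
x = 2690 + 2 × 588.33 ≈ 3867; y = 1195 + 2 × 817.33 ≈ 2830.

(3867, 2830)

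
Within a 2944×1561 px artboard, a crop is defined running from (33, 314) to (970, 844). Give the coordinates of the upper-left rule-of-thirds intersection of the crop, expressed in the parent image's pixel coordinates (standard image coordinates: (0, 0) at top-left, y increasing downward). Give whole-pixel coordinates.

(345, 491)

Crop width = 970 − 33 = 937 px; one third is 312.33 px.
Crop height = 844 − 314 = 530 px; one third is 176.67 px.
The upper-left point is one-third across and one-third down within the crop:
x = 33 + 1 × 312.33 ≈ 345; y = 314 + 1 × 176.67 ≈ 491.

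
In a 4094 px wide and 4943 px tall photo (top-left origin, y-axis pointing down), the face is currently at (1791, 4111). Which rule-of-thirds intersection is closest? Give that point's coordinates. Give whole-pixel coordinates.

Third lines: x ∈ {1365, 2729}, y ∈ {1648, 3295}.
1791 is closer to x = 1365; 4111 is closer to y = 3295.
So the nearest intersection is the lower-left power point.

x = 1365 px, y = 3295 px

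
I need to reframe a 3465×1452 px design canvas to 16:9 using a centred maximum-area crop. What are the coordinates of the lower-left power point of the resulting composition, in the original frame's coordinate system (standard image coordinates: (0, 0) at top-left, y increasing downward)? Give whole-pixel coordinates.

3465/1452 > 16/9, so the 16:9 crop keeps the full height 1452 and trims width to 1452 × 16/9 = 2581.33 px.
Left offset = (3465 − 2581.33)/2 = 441.83 px; top offset = 0.
Lower-left is one-third across and two-thirds down within the crop:
x = 441.83 + 1 × 2581.33/3 ≈ 1302; y = 0.00 + 2 × 1452.00/3 ≈ 968.

x = 1302 px, y = 968 px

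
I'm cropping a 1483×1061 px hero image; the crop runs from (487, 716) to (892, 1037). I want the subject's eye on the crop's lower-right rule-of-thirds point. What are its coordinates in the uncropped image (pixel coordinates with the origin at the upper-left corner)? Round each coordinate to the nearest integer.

x = 757 px, y = 930 px

Crop width = 892 − 487 = 405 px; one third is 135.00 px.
Crop height = 1037 − 716 = 321 px; one third is 107.00 px.
The lower-right point is two-thirds across and two-thirds down within the crop:
x = 487 + 2 × 135.00 ≈ 757; y = 716 + 2 × 107.00 ≈ 930.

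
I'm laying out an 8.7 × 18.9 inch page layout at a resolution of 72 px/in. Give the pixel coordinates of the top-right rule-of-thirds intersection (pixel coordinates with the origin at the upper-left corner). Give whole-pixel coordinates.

In pixels the canvas is 8.7 × 72 = 626.4 wide and 18.9 × 72 = 1360.8 tall.
The top-right point is two-thirds across and one-third down:
x = 2 × 626.4/3 ≈ 418; y = 1 × 1360.8/3 ≈ 454.

(418, 454)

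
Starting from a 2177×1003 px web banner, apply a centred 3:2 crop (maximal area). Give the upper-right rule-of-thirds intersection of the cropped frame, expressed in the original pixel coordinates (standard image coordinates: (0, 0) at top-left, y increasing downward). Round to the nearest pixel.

2177/1003 > 3/2, so the 3:2 crop keeps the full height 1003 and trims width to 1003 × 3/2 = 1504.50 px.
Left offset = (2177 − 1504.50)/2 = 336.25 px; top offset = 0.
Upper-right is two-thirds across and one-third down within the crop:
x = 336.25 + 2 × 1504.50/3 ≈ 1339; y = 0.00 + 1 × 1003.00/3 ≈ 334.

(1339, 334)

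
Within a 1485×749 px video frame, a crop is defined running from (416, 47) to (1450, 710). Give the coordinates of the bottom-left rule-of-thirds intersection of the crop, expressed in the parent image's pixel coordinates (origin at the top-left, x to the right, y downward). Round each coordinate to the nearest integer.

Crop width = 1450 − 416 = 1034 px; one third is 344.67 px.
Crop height = 710 − 47 = 663 px; one third is 221.00 px.
The bottom-left point is one-third across and two-thirds down within the crop:
x = 416 + 1 × 344.67 ≈ 761; y = 47 + 2 × 221.00 ≈ 489.

x = 761 px, y = 489 px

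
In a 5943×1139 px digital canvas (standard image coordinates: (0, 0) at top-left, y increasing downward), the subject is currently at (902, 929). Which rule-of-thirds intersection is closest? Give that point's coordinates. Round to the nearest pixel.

Third lines: x ∈ {1981, 3962}, y ∈ {380, 759}.
902 is closer to x = 1981; 929 is closer to y = 759.
So the nearest intersection is the lower-left power point.

(1981, 759)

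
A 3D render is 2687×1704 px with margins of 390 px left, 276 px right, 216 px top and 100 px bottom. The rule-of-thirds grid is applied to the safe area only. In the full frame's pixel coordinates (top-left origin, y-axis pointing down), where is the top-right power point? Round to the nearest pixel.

x = 1737 px, y = 679 px

Content width = 2687 − 390 − 276 = 2021 px; content height = 1704 − 216 − 100 = 1388 px.
Top-right is two-thirds across and one-third down within the safe area.
x = 390 + 2 × 2021/3 = 390 + 1347.33 ≈ 1737
y = 216 + 1 × 1388/3 = 216 + 462.67 ≈ 679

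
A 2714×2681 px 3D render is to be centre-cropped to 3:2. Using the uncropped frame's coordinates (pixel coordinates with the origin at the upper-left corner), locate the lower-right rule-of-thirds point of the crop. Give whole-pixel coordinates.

(1809, 1642)

2714/2681 < 3/2, so the 3:2 crop keeps the full width 2714 and trims height to 2714 × 2/3 = 1809.33 px.
Top offset = (2681 − 1809.33)/2 = 435.83 px; left offset = 0.
Lower-right is two-thirds across and two-thirds down within the crop:
x = 0.00 + 2 × 2714.00/3 ≈ 1809; y = 435.83 + 2 × 1809.33/3 ≈ 1642.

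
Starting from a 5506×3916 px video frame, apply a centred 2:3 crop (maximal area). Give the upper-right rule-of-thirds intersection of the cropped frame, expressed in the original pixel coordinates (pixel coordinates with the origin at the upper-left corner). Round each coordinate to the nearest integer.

x = 3188 px, y = 1305 px

5506/3916 > 2/3, so the 2:3 crop keeps the full height 3916 and trims width to 3916 × 2/3 = 2610.67 px.
Left offset = (5506 − 2610.67)/2 = 1447.67 px; top offset = 0.
Upper-right is two-thirds across and one-third down within the crop:
x = 1447.67 + 2 × 2610.67/3 ≈ 3188; y = 0.00 + 1 × 3916.00/3 ≈ 1305.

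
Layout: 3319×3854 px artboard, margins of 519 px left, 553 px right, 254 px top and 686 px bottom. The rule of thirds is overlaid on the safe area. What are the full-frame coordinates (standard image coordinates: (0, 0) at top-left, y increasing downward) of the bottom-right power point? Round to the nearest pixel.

Content width = 3319 − 519 − 553 = 2247 px; content height = 3854 − 254 − 686 = 2914 px.
Bottom-right is two-thirds across and two-thirds down within the safe area.
x = 519 + 2 × 2247/3 = 519 + 1498.00 ≈ 2017
y = 254 + 2 × 2914/3 = 254 + 1942.67 ≈ 2197

(2017, 2197)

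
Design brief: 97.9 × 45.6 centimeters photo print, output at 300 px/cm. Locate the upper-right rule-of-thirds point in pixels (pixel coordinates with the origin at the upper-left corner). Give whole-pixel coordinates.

(19580, 4560)

In pixels the canvas is 97.9 × 300 = 29370 wide and 45.6 × 300 = 13680 tall.
The upper-right point is two-thirds across and one-third down:
x = 2 × 29370/3 ≈ 19580; y = 1 × 13680/3 ≈ 4560.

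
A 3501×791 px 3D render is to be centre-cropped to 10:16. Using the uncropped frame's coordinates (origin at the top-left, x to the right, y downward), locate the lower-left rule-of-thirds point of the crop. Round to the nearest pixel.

3501/791 > 10/16, so the 10:16 crop keeps the full height 791 and trims width to 791 × 10/16 = 494.38 px.
Left offset = (3501 − 494.38)/2 = 1503.31 px; top offset = 0.
Lower-left is one-third across and two-thirds down within the crop:
x = 1503.31 + 1 × 494.38/3 ≈ 1668; y = 0.00 + 2 × 791.00/3 ≈ 527.

(1668, 527)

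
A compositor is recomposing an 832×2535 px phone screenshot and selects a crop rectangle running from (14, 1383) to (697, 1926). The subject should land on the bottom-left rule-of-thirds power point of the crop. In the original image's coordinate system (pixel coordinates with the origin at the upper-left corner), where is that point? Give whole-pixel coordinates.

(242, 1745)

Crop width = 697 − 14 = 683 px; one third is 227.67 px.
Crop height = 1926 − 1383 = 543 px; one third is 181.00 px.
The bottom-left point is one-third across and two-thirds down within the crop:
x = 14 + 1 × 227.67 ≈ 242; y = 1383 + 2 × 181.00 ≈ 1745.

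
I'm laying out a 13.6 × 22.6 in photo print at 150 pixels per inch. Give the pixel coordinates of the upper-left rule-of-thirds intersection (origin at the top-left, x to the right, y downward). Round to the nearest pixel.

x = 680 px, y = 1130 px

In pixels the canvas is 13.6 × 150 = 2040 wide and 22.6 × 150 = 3390 tall.
The upper-left point is one-third across and one-third down:
x = 1 × 2040/3 ≈ 680; y = 1 × 3390/3 ≈ 1130.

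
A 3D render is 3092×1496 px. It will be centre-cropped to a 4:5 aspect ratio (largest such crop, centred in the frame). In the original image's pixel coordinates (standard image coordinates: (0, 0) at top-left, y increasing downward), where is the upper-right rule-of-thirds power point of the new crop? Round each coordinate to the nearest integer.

3092/1496 > 4/5, so the 4:5 crop keeps the full height 1496 and trims width to 1496 × 4/5 = 1196.80 px.
Left offset = (3092 − 1196.80)/2 = 947.60 px; top offset = 0.
Upper-right is two-thirds across and one-third down within the crop:
x = 947.60 + 2 × 1196.80/3 ≈ 1745; y = 0.00 + 1 × 1496.00/3 ≈ 499.

(1745, 499)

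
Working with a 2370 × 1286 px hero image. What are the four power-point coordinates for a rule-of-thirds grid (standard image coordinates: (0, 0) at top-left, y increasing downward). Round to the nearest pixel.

(790, 429), (1580, 429), (790, 857), (1580, 857)

One third of 2370 is 790; one third of 1286 is 428.67.
Vertical third lines at x = 790 and x = 1580; horizontal third lines at y = 429 and y = 857.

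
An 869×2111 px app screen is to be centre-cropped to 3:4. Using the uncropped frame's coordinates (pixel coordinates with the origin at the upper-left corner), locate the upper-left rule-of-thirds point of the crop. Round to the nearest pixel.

869/2111 < 3/4, so the 3:4 crop keeps the full width 869 and trims height to 869 × 4/3 = 1158.67 px.
Top offset = (2111 − 1158.67)/2 = 476.17 px; left offset = 0.
Upper-left is one-third across and one-third down within the crop:
x = 0.00 + 1 × 869.00/3 ≈ 290; y = 476.17 + 1 × 1158.67/3 ≈ 862.

(290, 862)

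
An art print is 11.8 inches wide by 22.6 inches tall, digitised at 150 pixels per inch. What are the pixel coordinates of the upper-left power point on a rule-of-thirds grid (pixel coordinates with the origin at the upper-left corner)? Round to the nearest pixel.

In pixels the canvas is 11.8 × 150 = 1770 wide and 22.6 × 150 = 3390 tall.
The upper-left point is one-third across and one-third down:
x = 1 × 1770/3 ≈ 590; y = 1 × 3390/3 ≈ 1130.

x = 590 px, y = 1130 px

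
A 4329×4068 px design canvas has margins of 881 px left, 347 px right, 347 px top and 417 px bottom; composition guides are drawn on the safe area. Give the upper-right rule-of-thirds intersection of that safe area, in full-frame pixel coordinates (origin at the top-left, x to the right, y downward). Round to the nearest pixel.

Content width = 4329 − 881 − 347 = 3101 px; content height = 4068 − 347 − 417 = 3304 px.
Upper-right is two-thirds across and one-third down within the safe area.
x = 881 + 2 × 3101/3 = 881 + 2067.33 ≈ 2948
y = 347 + 1 × 3304/3 = 347 + 1101.33 ≈ 1448

(2948, 1448)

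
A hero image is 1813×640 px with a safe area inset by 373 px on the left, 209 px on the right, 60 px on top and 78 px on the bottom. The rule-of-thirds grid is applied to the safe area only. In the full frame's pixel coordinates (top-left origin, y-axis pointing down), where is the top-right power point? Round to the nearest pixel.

(1194, 227)

Content width = 1813 − 373 − 209 = 1231 px; content height = 640 − 60 − 78 = 502 px.
Top-right is two-thirds across and one-third down within the safe area.
x = 373 + 2 × 1231/3 = 373 + 820.67 ≈ 1194
y = 60 + 1 × 502/3 = 60 + 167.33 ≈ 227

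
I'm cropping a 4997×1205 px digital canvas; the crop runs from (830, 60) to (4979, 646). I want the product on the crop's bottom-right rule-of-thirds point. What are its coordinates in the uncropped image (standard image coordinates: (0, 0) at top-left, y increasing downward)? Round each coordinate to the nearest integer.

Crop width = 4979 − 830 = 4149 px; one third is 1383.00 px.
Crop height = 646 − 60 = 586 px; one third is 195.33 px.
The bottom-right point is two-thirds across and two-thirds down within the crop:
x = 830 + 2 × 1383.00 ≈ 3596; y = 60 + 2 × 195.33 ≈ 451.

x = 3596 px, y = 451 px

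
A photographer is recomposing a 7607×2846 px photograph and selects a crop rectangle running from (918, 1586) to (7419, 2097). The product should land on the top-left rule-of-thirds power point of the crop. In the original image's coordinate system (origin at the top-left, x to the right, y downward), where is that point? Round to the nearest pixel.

(3085, 1756)

Crop width = 7419 − 918 = 6501 px; one third is 2167.00 px.
Crop height = 2097 − 1586 = 511 px; one third is 170.33 px.
The top-left point is one-third across and one-third down within the crop:
x = 918 + 1 × 2167.00 ≈ 3085; y = 1586 + 1 × 170.33 ≈ 1756.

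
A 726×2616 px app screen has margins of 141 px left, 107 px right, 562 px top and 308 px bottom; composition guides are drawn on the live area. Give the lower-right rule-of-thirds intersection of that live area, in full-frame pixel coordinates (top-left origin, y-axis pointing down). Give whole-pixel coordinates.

Content width = 726 − 141 − 107 = 478 px; content height = 2616 − 562 − 308 = 1746 px.
Lower-right is two-thirds across and two-thirds down within the live area.
x = 141 + 2 × 478/3 = 141 + 318.67 ≈ 460
y = 562 + 2 × 1746/3 = 562 + 1164.00 ≈ 1726

x = 460 px, y = 1726 px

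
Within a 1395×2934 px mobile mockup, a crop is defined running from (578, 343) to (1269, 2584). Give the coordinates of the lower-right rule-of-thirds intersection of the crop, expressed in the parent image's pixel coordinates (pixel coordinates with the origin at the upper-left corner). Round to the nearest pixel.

Crop width = 1269 − 578 = 691 px; one third is 230.33 px.
Crop height = 2584 − 343 = 2241 px; one third is 747.00 px.
The lower-right point is two-thirds across and two-thirds down within the crop:
x = 578 + 2 × 230.33 ≈ 1039; y = 343 + 2 × 747.00 ≈ 1837.

x = 1039 px, y = 1837 px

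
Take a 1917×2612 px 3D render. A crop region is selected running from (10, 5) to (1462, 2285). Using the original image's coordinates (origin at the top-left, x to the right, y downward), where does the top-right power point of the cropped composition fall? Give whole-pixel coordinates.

(978, 765)

Crop width = 1462 − 10 = 1452 px; one third is 484.00 px.
Crop height = 2285 − 5 = 2280 px; one third is 760.00 px.
The top-right point is two-thirds across and one-third down within the crop:
x = 10 + 2 × 484.00 ≈ 978; y = 5 + 1 × 760.00 ≈ 765.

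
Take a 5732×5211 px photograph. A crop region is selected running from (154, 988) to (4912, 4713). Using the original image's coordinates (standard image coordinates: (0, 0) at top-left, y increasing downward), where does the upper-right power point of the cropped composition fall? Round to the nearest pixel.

x = 3326 px, y = 2230 px

Crop width = 4912 − 154 = 4758 px; one third is 1586.00 px.
Crop height = 4713 − 988 = 3725 px; one third is 1241.67 px.
The upper-right point is two-thirds across and one-third down within the crop:
x = 154 + 2 × 1586.00 ≈ 3326; y = 988 + 1 × 1241.67 ≈ 2230.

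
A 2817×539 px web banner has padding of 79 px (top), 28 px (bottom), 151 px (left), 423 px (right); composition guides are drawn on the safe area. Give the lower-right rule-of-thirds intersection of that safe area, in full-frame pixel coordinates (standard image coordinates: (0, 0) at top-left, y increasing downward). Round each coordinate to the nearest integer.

x = 1646 px, y = 367 px

Content width = 2817 − 151 − 423 = 2243 px; content height = 539 − 79 − 28 = 432 px.
Lower-right is two-thirds across and two-thirds down within the safe area.
x = 151 + 2 × 2243/3 = 151 + 1495.33 ≈ 1646
y = 79 + 2 × 432/3 = 79 + 288.00 ≈ 367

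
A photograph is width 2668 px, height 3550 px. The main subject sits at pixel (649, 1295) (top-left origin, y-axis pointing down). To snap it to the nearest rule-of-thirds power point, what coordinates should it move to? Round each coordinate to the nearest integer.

Third lines: x ∈ {889, 1779}, y ∈ {1183, 2367}.
649 is closer to x = 889; 1295 is closer to y = 1183.
So the nearest intersection is the upper-left power point.

x = 889 px, y = 1183 px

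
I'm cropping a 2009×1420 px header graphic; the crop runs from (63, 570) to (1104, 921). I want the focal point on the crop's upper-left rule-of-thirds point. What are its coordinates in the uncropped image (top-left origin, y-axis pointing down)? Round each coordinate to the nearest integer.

x = 410 px, y = 687 px

Crop width = 1104 − 63 = 1041 px; one third is 347.00 px.
Crop height = 921 − 570 = 351 px; one third is 117.00 px.
The upper-left point is one-third across and one-third down within the crop:
x = 63 + 1 × 347.00 ≈ 410; y = 570 + 1 × 117.00 ≈ 687.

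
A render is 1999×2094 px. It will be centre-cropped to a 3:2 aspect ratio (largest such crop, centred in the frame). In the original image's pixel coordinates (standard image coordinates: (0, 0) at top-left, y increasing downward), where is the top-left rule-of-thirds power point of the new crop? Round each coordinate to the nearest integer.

1999/2094 < 3/2, so the 3:2 crop keeps the full width 1999 and trims height to 1999 × 2/3 = 1332.67 px.
Top offset = (2094 − 1332.67)/2 = 380.67 px; left offset = 0.
Top-left is one-third across and one-third down within the crop:
x = 0.00 + 1 × 1999.00/3 ≈ 666; y = 380.67 + 1 × 1332.67/3 ≈ 825.

x = 666 px, y = 825 px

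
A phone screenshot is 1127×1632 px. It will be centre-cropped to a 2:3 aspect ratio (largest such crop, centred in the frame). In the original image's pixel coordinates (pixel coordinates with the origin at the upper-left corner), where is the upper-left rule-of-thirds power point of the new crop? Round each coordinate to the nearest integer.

(382, 544)

1127/1632 > 2/3, so the 2:3 crop keeps the full height 1632 and trims width to 1632 × 2/3 = 1088.00 px.
Left offset = (1127 − 1088.00)/2 = 19.50 px; top offset = 0.
Upper-left is one-third across and one-third down within the crop:
x = 19.50 + 1 × 1088.00/3 ≈ 382; y = 0.00 + 1 × 1632.00/3 ≈ 544.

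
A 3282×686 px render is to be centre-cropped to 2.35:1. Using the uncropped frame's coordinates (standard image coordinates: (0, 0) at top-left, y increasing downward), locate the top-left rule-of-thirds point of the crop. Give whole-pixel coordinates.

x = 1372 px, y = 229 px

3282/686 > 2.35/1, so the 2.35:1 crop keeps the full height 686 and trims width to 686 × 2.35/1 = 1612.10 px.
Left offset = (3282 − 1612.10)/2 = 834.95 px; top offset = 0.
Top-left is one-third across and one-third down within the crop:
x = 834.95 + 1 × 1612.10/3 ≈ 1372; y = 0.00 + 1 × 686.00/3 ≈ 229.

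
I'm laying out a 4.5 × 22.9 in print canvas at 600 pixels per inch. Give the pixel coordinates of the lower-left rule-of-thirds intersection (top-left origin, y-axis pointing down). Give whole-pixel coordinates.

In pixels the canvas is 4.5 × 600 = 2700 wide and 22.9 × 600 = 13740 tall.
The lower-left point is one-third across and two-thirds down:
x = 1 × 2700/3 ≈ 900; y = 2 × 13740/3 ≈ 9160.

x = 900 px, y = 9160 px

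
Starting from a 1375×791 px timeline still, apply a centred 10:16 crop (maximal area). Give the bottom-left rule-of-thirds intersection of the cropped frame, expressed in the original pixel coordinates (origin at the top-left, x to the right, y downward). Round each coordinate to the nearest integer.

1375/791 > 10/16, so the 10:16 crop keeps the full height 791 and trims width to 791 × 10/16 = 494.38 px.
Left offset = (1375 − 494.38)/2 = 440.31 px; top offset = 0.
Bottom-left is one-third across and two-thirds down within the crop:
x = 440.31 + 1 × 494.38/3 ≈ 605; y = 0.00 + 2 × 791.00/3 ≈ 527.

x = 605 px, y = 527 px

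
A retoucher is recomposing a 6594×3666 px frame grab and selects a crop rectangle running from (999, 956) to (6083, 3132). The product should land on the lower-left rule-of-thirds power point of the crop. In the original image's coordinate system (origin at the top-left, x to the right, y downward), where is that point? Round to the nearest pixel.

(2694, 2407)

Crop width = 6083 − 999 = 5084 px; one third is 1694.67 px.
Crop height = 3132 − 956 = 2176 px; one third is 725.33 px.
The lower-left point is one-third across and two-thirds down within the crop:
x = 999 + 1 × 1694.67 ≈ 2694; y = 956 + 2 × 725.33 ≈ 2407.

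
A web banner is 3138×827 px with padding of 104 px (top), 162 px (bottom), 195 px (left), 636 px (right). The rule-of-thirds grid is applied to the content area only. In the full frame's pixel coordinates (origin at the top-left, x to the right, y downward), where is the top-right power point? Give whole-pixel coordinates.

Content width = 3138 − 195 − 636 = 2307 px; content height = 827 − 104 − 162 = 561 px.
Top-right is two-thirds across and one-third down within the content area.
x = 195 + 2 × 2307/3 = 195 + 1538.00 ≈ 1733
y = 104 + 1 × 561/3 = 104 + 187.00 ≈ 291

x = 1733 px, y = 291 px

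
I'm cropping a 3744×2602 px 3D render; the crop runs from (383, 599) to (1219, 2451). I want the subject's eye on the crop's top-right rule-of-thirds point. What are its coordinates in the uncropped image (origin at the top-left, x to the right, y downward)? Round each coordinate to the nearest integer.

x = 940 px, y = 1216 px

Crop width = 1219 − 383 = 836 px; one third is 278.67 px.
Crop height = 2451 − 599 = 1852 px; one third is 617.33 px.
The top-right point is two-thirds across and one-third down within the crop:
x = 383 + 2 × 278.67 ≈ 940; y = 599 + 1 × 617.33 ≈ 1216.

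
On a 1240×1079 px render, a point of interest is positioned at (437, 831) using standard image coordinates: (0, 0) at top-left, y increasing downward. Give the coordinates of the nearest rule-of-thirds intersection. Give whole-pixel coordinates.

(413, 719)

Third lines: x ∈ {413, 827}, y ∈ {360, 719}.
437 is closer to x = 413; 831 is closer to y = 719.
So the nearest intersection is the lower-left power point.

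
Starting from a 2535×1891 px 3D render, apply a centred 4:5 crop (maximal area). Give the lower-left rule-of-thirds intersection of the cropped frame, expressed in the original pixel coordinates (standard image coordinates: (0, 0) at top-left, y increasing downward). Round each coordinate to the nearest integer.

2535/1891 > 4/5, so the 4:5 crop keeps the full height 1891 and trims width to 1891 × 4/5 = 1512.80 px.
Left offset = (2535 − 1512.80)/2 = 511.10 px; top offset = 0.
Lower-left is one-third across and two-thirds down within the crop:
x = 511.10 + 1 × 1512.80/3 ≈ 1015; y = 0.00 + 2 × 1891.00/3 ≈ 1261.

x = 1015 px, y = 1261 px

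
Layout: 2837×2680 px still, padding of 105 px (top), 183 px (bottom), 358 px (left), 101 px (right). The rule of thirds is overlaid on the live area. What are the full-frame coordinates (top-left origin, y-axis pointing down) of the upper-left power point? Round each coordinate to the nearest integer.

Content width = 2837 − 358 − 101 = 2378 px; content height = 2680 − 105 − 183 = 2392 px.
Upper-left is one-third across and one-third down within the live area.
x = 358 + 1 × 2378/3 = 358 + 792.67 ≈ 1151
y = 105 + 1 × 2392/3 = 105 + 797.33 ≈ 902

x = 1151 px, y = 902 px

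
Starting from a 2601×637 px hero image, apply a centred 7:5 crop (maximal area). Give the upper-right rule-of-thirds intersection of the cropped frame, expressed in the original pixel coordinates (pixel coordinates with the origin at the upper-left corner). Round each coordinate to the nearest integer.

(1449, 212)

2601/637 > 7/5, so the 7:5 crop keeps the full height 637 and trims width to 637 × 7/5 = 891.80 px.
Left offset = (2601 − 891.80)/2 = 854.60 px; top offset = 0.
Upper-right is two-thirds across and one-third down within the crop:
x = 854.60 + 2 × 891.80/3 ≈ 1449; y = 0.00 + 1 × 637.00/3 ≈ 212.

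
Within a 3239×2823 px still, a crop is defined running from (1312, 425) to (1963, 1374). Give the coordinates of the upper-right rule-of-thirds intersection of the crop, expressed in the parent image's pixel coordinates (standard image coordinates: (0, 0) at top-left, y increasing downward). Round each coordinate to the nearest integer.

Crop width = 1963 − 1312 = 651 px; one third is 217.00 px.
Crop height = 1374 − 425 = 949 px; one third is 316.33 px.
The upper-right point is two-thirds across and one-third down within the crop:
x = 1312 + 2 × 217.00 ≈ 1746; y = 425 + 1 × 316.33 ≈ 741.

(1746, 741)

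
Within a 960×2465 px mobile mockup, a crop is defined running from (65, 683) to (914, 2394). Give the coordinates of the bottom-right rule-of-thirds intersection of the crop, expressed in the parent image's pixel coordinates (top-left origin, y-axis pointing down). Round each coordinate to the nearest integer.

Crop width = 914 − 65 = 849 px; one third is 283.00 px.
Crop height = 2394 − 683 = 1711 px; one third is 570.33 px.
The bottom-right point is two-thirds across and two-thirds down within the crop:
x = 65 + 2 × 283.00 ≈ 631; y = 683 + 2 × 570.33 ≈ 1824.

x = 631 px, y = 1824 px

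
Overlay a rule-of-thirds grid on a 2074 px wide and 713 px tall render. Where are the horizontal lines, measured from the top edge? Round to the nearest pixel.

713 / 3 = 237.67, so the horizontal lines sit at one and two thirds of 713.

y = 238 px and y = 475 px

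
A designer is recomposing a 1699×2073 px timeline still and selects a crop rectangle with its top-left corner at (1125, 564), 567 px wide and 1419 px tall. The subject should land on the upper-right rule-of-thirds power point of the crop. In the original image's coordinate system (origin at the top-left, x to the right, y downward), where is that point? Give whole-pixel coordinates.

One third of the crop width 567 is 189.00 px.
One third of the crop height 1419 is 473.00 px.
The upper-right point is two-thirds across and one-third down within the crop:
x = 1125 + 2 × 189.00 ≈ 1503; y = 564 + 1 × 473.00 ≈ 1037.

(1503, 1037)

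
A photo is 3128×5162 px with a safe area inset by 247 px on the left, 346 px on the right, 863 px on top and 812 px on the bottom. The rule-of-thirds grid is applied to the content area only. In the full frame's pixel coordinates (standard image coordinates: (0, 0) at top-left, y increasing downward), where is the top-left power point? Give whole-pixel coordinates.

x = 1092 px, y = 2025 px

Content width = 3128 − 247 − 346 = 2535 px; content height = 5162 − 863 − 812 = 3487 px.
Top-left is one-third across and one-third down within the content area.
x = 247 + 1 × 2535/3 = 247 + 845.00 ≈ 1092
y = 863 + 1 × 3487/3 = 863 + 1162.33 ≈ 2025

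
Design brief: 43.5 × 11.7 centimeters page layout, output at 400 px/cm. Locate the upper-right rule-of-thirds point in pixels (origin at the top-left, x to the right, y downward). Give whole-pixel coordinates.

(11600, 1560)

In pixels the canvas is 43.5 × 400 = 17400 wide and 11.7 × 400 = 4680 tall.
The upper-right point is two-thirds across and one-third down:
x = 2 × 17400/3 ≈ 11600; y = 1 × 4680/3 ≈ 1560.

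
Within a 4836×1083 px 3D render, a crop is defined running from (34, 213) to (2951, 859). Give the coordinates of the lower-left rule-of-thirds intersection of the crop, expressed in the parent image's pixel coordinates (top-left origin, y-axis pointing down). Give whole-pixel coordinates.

Crop width = 2951 − 34 = 2917 px; one third is 972.33 px.
Crop height = 859 − 213 = 646 px; one third is 215.33 px.
The lower-left point is one-third across and two-thirds down within the crop:
x = 34 + 1 × 972.33 ≈ 1006; y = 213 + 2 × 215.33 ≈ 644.

(1006, 644)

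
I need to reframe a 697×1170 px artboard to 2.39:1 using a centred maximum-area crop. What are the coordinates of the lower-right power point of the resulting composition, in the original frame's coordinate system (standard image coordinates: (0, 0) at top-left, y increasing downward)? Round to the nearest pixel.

697/1170 < 2.39/1, so the 2.39:1 crop keeps the full width 697 and trims height to 697 × 1/2.39 = 291.63 px.
Top offset = (1170 − 291.63)/2 = 439.18 px; left offset = 0.
Lower-right is two-thirds across and two-thirds down within the crop:
x = 0.00 + 2 × 697.00/3 ≈ 465; y = 439.18 + 2 × 291.63/3 ≈ 634.

x = 465 px, y = 634 px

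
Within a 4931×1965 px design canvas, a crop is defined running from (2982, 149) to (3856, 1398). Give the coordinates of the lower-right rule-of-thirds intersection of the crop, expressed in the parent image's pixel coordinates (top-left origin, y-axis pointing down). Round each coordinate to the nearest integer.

Crop width = 3856 − 2982 = 874 px; one third is 291.33 px.
Crop height = 1398 − 149 = 1249 px; one third is 416.33 px.
The lower-right point is two-thirds across and two-thirds down within the crop:
x = 2982 + 2 × 291.33 ≈ 3565; y = 149 + 2 × 416.33 ≈ 982.

x = 3565 px, y = 982 px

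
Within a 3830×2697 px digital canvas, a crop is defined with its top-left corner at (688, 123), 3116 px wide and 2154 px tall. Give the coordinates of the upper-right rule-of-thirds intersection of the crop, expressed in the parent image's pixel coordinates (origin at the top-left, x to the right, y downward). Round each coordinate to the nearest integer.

One third of the crop width 3116 is 1038.67 px.
One third of the crop height 2154 is 718.00 px.
The upper-right point is two-thirds across and one-third down within the crop:
x = 688 + 2 × 1038.67 ≈ 2765; y = 123 + 1 × 718.00 ≈ 841.

x = 2765 px, y = 841 px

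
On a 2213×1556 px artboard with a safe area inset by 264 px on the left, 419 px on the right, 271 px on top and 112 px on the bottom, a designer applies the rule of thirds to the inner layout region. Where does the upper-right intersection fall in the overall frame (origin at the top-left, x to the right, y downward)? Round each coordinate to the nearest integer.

(1284, 662)

Content width = 2213 − 264 − 419 = 1530 px; content height = 1556 − 271 − 112 = 1173 px.
Upper-right is two-thirds across and one-third down within the inner layout region.
x = 264 + 2 × 1530/3 = 264 + 1020.00 ≈ 1284
y = 271 + 1 × 1173/3 = 271 + 391.00 ≈ 662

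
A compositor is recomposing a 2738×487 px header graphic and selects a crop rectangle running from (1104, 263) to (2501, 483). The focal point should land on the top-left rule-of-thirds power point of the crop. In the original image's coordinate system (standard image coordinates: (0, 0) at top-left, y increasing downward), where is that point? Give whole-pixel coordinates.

Crop width = 2501 − 1104 = 1397 px; one third is 465.67 px.
Crop height = 483 − 263 = 220 px; one third is 73.33 px.
The top-left point is one-third across and one-third down within the crop:
x = 1104 + 1 × 465.67 ≈ 1570; y = 263 + 1 × 73.33 ≈ 336.

x = 1570 px, y = 336 px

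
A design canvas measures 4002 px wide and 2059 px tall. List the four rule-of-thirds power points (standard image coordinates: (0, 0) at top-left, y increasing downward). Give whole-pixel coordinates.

(1334, 686), (2668, 686), (1334, 1373), (2668, 1373)

One third of 4002 is 1334; one third of 2059 is 686.33.
Vertical third lines at x = 1334 and x = 2668; horizontal third lines at y = 686 and y = 1373.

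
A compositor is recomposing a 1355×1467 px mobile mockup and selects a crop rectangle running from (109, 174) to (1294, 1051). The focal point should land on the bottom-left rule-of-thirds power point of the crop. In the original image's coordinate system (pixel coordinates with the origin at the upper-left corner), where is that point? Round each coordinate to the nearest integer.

Crop width = 1294 − 109 = 1185 px; one third is 395.00 px.
Crop height = 1051 − 174 = 877 px; one third is 292.33 px.
The bottom-left point is one-third across and two-thirds down within the crop:
x = 109 + 1 × 395.00 ≈ 504; y = 174 + 2 × 292.33 ≈ 759.

(504, 759)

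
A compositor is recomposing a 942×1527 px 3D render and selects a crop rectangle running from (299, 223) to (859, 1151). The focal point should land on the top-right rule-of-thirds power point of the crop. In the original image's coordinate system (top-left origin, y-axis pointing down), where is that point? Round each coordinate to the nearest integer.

Crop width = 859 − 299 = 560 px; one third is 186.67 px.
Crop height = 1151 − 223 = 928 px; one third is 309.33 px.
The top-right point is two-thirds across and one-third down within the crop:
x = 299 + 2 × 186.67 ≈ 672; y = 223 + 1 × 309.33 ≈ 532.

(672, 532)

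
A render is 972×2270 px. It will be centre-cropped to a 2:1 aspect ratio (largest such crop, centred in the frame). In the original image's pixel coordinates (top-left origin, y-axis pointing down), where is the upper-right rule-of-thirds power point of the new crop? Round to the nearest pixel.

972/2270 < 2/1, so the 2:1 crop keeps the full width 972 and trims height to 972 × 1/2 = 486.00 px.
Top offset = (2270 − 486.00)/2 = 892.00 px; left offset = 0.
Upper-right is two-thirds across and one-third down within the crop:
x = 0.00 + 2 × 972.00/3 ≈ 648; y = 892.00 + 1 × 486.00/3 ≈ 1054.

(648, 1054)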